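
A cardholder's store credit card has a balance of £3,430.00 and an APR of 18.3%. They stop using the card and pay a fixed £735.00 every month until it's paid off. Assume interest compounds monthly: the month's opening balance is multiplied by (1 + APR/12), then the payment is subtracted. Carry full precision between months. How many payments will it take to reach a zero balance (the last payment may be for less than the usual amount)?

5 payments

Monthly rate r = 18.3%/12 = 1.525% = 0.01525.
Recurrence: B ← B·(1+r) − £735.00.
Month 1: interest £52.31; balance after payment £2,747.31.
Month 2: interest £41.90; balance after payment £2,054.20.
Month 3: interest £31.33; balance after payment £1,350.53.
Month 4: interest £20.60; balance after payment £636.13.
Month 5: interest £9.70; balance after payment £0.00.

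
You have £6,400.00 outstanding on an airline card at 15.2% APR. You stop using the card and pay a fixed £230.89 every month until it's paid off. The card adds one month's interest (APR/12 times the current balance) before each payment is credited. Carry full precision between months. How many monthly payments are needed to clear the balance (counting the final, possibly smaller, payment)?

Monthly rate r = 15.2%/12 = 1.26667% = 0.0126667.
Recurrence: B ← B·(1+r) − £230.89.
Month 1: interest £81.07; balance after payment £6,250.18.
Month 2: interest £79.17; balance after payment £6,098.46.
Closed form: n = −ln(1 − rB₀/P)/ln(1+r) = −ln(0.64889)/ln(1.01267) ≈ 34.359, so the balance reaches zero during payment 35.

35 months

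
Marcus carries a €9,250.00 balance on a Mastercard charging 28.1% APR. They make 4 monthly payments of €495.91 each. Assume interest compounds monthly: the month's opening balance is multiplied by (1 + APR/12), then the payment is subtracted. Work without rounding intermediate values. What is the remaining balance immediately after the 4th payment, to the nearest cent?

Monthly rate r = 28.1%/12 = 2.34167% = 0.0234167.
Each month: B ← B·(1+r) − €495.91.
Month 1: interest €216.60; balance after payment €8,970.69.
Month 2: interest €210.06; balance after payment €8,684.85.
Month 3: interest €203.37; balance after payment €8,392.31.
Month 4: interest €196.52; balance after payment €8,092.92.

€8,092.92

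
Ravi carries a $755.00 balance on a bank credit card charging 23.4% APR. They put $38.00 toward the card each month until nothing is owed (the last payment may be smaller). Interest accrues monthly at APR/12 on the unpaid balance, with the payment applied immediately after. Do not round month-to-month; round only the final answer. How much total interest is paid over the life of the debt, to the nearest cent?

$209.43

Monthly rate r = 23.4%/12 = 1.95% = 0.0195.
Payoff takes n = ⌈−ln(1 − rB₀/P)/ln(1+r)⌉ = ⌈25.378⌉ = 26 payments; the last is $14.43.
Total paid = 25·$38.00 + $14.43 = $964.43.
Total interest = total paid − principal = $964.43 − $755.00 = $209.43.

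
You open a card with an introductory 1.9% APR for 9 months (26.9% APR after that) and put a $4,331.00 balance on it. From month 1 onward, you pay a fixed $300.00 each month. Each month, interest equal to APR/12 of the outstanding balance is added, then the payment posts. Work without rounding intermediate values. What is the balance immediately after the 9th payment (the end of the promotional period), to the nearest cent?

$1,675.95

Promo months 1–9 at r₀ = 1.9%/12 = 0.00158333; months 10+ at r₁ = 26.9%/12 = 0.0224167.
After month 9: iterate B ← B·(1+r₀) − $300.00 for 9 months → $1,675.95.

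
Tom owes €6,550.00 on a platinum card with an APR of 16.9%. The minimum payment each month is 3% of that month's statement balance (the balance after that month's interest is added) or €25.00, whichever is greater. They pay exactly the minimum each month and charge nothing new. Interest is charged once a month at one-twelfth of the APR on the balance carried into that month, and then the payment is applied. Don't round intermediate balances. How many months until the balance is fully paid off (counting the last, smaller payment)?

Monthly rate r = 16.9%/12 = 1.40833% = 0.0140833.
While 3% of the post-interest balance exceeds €25.00, each month B ← (B·(1+r))·(1 − 0.03), i.e. B shrinks by the factor (1+r)·0.97 = 0.98366.
This holds for months 1–127. Entering month 128 the balance is €808.36; 3% of the post-interest balance is now below €25.00, so the flat €25.00 minimum applies from here.
From month 128 a fixed €25.00 at rate r clears €808.36 in 44 more payments. Total: 127 + 44 = 171 months.

171 months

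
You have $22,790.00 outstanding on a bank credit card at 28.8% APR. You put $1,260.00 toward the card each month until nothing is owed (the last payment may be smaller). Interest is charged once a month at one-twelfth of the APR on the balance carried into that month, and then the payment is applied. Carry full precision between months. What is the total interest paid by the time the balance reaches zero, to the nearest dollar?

Monthly rate r = 28.8%/12 = 2.4% = 0.024.
Payoff takes n = ⌈−ln(1 − rB₀/P)/ln(1+r)⌉ = ⌈24.006⌉ = 25 payments; the last is $7.14.
Total paid = 24·$1,260.00 + $7.14 = $30,247.14.
Total interest = total paid − principal = $30,247.14 − $22,790.00 = $7,457.14.

$7,457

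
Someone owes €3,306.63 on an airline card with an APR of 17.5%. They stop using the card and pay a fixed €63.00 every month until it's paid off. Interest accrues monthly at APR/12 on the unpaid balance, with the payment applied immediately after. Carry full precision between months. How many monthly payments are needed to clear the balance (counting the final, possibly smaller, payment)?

Monthly rate r = 17.5%/12 = 1.45833% = 0.0145833.
Recurrence: B ← B·(1+r) − €63.00.
Month 1: interest €48.22; balance after payment €3,291.85.
Month 2: interest €48.01; balance after payment €3,276.86.
Closed form: n = −ln(1 − rB₀/P)/ln(1+r) = −ln(0.23458)/ln(1.01458) ≈ 100.150, so the balance reaches zero during payment 101.

101 payments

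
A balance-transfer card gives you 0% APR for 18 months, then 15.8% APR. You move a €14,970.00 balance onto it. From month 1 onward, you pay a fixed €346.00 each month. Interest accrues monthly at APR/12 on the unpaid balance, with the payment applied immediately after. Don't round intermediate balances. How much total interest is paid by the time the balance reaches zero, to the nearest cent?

Promo months 1–18 at r₀ = 0%/12 = 0; months 19+ at r₁ = 15.8%/12 = 0.0131667.
After month 18 (no interest yet): B = €14,970.00 − 18·€346.00 = €8,742.00.
Then at r₁ with €346.00/mo: n₂ = −ln(1 − r₁·B/P)/ln(1+r₁) ≈ 30.92 → 31 more payments.
Total paid = 48·€346.00 + €318.76 = €16,926.76; interest = €16,926.76 − €14,970.00 = €1,956.76.

€1,956.76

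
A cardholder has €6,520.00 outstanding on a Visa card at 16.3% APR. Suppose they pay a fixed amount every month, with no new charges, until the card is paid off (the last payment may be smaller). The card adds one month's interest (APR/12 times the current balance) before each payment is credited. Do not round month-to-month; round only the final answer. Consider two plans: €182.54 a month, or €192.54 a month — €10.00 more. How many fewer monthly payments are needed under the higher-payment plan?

Monthly rate r = 16.3%/12 = 1.35833% = 0.0135833.
At €182.54/mo: n = ⌈−ln(1 − rB₀/P)/ln(1+r)⌉ = 50 payments (last €38.35); total interest = total paid − €6,520.00 = €2,462.81.
At €192.54/mo: 46 payments (last €128.75); total interest €2,273.05.
Payments saved = 50 − 46 = 4.

4 fewer payments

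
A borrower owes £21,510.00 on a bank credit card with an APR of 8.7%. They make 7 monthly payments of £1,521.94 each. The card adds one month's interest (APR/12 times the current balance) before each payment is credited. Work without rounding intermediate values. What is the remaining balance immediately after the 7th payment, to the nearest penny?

Monthly rate r = 8.7%/12 = 0.725% = 0.00725.
Each month: B ← B·(1+r) − £1,521.94.
Month 1: interest £155.95; balance after payment £20,144.01.
Month 2: interest £146.04; balance after payment £18,768.11.
Month 3: interest £136.07; balance after payment £17,382.24.
Month 4: interest £126.02; balance after payment £15,986.32.
Month 5: interest £115.90; balance after payment £14,580.28.
Month 6: interest £105.71; balance after payment £13,164.05.
Month 7: interest £95.44; balance after payment £11,737.55.

£11,737.55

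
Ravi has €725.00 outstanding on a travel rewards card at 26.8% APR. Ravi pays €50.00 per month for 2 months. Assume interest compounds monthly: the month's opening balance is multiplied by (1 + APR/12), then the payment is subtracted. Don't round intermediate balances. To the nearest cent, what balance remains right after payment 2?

Monthly rate r = 26.8%/12 = 2.23333% = 0.0223333.
Each month: B ← B·(1+r) − €50.00.
Month 1: interest €16.19; balance after payment €691.19.
Month 2: interest €15.44; balance after payment €656.63.

€656.63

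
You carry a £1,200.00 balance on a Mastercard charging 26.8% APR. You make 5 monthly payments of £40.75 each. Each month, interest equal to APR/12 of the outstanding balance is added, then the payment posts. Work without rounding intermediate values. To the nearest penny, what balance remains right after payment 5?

Monthly rate r = 26.8%/12 = 2.23333% = 0.0223333.
Each month: B ← B·(1+r) − £40.75.
Month 1: interest £26.80; balance after payment £1,186.05.
Month 2: interest £26.49; balance after payment £1,171.79.
Month 3: interest £26.17; balance after payment £1,157.21.
Month 4: interest £25.84; balance after payment £1,142.30.
Month 5: interest £25.51; balance after payment £1,127.06.

£1,127.06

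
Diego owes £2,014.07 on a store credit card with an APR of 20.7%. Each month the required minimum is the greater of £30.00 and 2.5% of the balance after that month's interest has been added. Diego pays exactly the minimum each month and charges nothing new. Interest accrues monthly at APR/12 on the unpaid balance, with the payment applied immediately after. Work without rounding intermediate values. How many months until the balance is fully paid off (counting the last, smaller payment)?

Monthly rate r = 20.7%/12 = 1.725% = 0.01725.
While 2.5% of the post-interest balance exceeds £30.00, each month B ← (B·(1+r))·(1 − 0.025), i.e. B shrinks by the factor (1+r)·0.975 = 0.99182.
This holds for months 1–66. Entering month 67 the balance is £1,171.14; 2.5% of the post-interest balance is now below £30.00, so the flat £30.00 minimum applies from here.
From month 67 a fixed £30.00 at rate r clears £1,171.14 in 66 more payments. Total: 66 + 66 = 132 months.

132 months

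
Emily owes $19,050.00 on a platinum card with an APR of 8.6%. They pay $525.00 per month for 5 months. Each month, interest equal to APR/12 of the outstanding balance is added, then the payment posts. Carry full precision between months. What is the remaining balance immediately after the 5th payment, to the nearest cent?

Monthly rate r = 8.6%/12 = 0.716667% = 0.00716667.
Each month: B ← B·(1+r) − $525.00.
Month 1: interest $136.53; balance after payment $18,661.53.
Month 2: interest $133.74; balance after payment $18,270.27.
Month 3: interest $130.94; balance after payment $17,876.20.
Month 4: interest $128.11; balance after payment $17,479.32.
Month 5: interest $125.27; balance after payment $17,079.58.

$17,079.58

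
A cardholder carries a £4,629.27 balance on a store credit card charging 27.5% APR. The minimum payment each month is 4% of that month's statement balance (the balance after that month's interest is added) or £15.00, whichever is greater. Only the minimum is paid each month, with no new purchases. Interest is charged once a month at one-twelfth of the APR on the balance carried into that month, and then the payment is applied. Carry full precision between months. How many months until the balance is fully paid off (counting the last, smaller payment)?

176 months

Monthly rate r = 27.5%/12 = 2.29167% = 0.0229167.
While 4% of the post-interest balance exceeds £15.00, each month B ← (B·(1+r))·(1 − 0.04), i.e. B shrinks by the factor (1+r)·0.96 = 0.982.
This holds for months 1–140. Entering month 141 the balance is £364.02; 4% of the post-interest balance is now below £15.00, so the flat £15.00 minimum applies from here.
From month 141 a fixed £15.00 at rate r clears £364.02 in 36 more payments. Total: 140 + 36 = 176 months.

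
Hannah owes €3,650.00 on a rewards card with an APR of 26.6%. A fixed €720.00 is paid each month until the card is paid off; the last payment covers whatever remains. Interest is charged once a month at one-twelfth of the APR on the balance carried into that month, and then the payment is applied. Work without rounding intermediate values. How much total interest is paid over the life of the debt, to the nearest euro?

Monthly rate r = 26.6%/12 = 2.21667% = 0.0221667.
Payoff takes n = ⌈−ln(1 − rB₀/P)/ln(1+r)⌉ = ⌈5.437⌉ = 6 payments; the last is €316.57.
Total paid = 5·€720.00 + €316.57 = €3,916.57.
Total interest = total paid − principal = €3,916.57 − €3,650.00 = €266.57.

€267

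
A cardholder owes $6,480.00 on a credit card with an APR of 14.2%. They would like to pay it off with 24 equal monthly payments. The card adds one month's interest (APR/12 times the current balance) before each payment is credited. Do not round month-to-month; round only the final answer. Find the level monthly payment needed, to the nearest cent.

Monthly rate r = 14.2%/12 = 1.18333% = 0.0118333.
Level-payment amortization: P = B₀·r / (1 − (1+r)^(−n)) = 6480.00·0.0118333 / (1 − 1.01183^(−24)).
Denominator 1 − (1+r)^(−24) = 0.245977301.
P = 76.68 / 0.245977301 ≈ 311.74.

$311.74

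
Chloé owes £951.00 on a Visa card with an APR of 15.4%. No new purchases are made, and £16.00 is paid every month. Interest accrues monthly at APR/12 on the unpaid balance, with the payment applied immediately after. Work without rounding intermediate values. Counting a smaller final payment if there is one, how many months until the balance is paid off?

113 payments

Monthly rate r = 15.4%/12 = 1.28333% = 0.0128333.
Recurrence: B ← B·(1+r) − £16.00.
Month 1: interest £12.20; balance after payment £947.20.
Month 2: interest £12.16; balance after payment £943.36.
Closed form: n = −ln(1 − rB₀/P)/ln(1+r) = −ln(0.23722)/ln(1.01283) ≈ 112.830, so the balance reaches zero during payment 113.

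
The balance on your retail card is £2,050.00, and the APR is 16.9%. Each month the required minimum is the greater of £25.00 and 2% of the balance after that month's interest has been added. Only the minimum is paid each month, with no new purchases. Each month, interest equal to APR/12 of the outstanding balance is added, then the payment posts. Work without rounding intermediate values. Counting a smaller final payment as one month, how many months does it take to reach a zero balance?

Monthly rate r = 16.9%/12 = 1.40833% = 0.0140833.
While 2% of the post-interest balance exceeds £25.00, each month B ← (B·(1+r))·(1 − 0.02), i.e. B shrinks by the factor (1+r)·0.98 = 0.9938.
This holds for months 1–82. Entering month 83 the balance is £1,231.21; 2% of the post-interest balance is now below £25.00, so the flat £25.00 minimum applies from here.
From month 83 a fixed £25.00 at rate r clears £1,231.21 in 85 more payments. Total: 82 + 85 = 167 months.

167 months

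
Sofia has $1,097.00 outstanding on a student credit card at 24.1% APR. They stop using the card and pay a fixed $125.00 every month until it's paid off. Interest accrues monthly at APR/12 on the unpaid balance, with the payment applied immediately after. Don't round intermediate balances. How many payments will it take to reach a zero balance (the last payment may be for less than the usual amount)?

Monthly rate r = 24.1%/12 = 2.00833% = 0.0200833.
Recurrence: B ← B·(1+r) − $125.00.
Month 1: interest $22.03; balance after payment $994.03.
Month 2: interest $19.96; balance after payment $888.99.
Closed form: n = −ln(1 − rB₀/P)/ln(1+r) = −ln(0.82375)/ln(1.02008) ≈ 9.751, so the balance reaches zero during payment 10.

10 payments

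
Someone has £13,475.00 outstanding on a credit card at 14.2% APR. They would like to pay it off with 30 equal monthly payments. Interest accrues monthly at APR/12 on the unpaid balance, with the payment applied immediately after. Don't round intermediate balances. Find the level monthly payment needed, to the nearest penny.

Monthly rate r = 14.2%/12 = 1.18333% = 0.0118333.
Level-payment amortization: P = B₀·r / (1 − (1+r)^(−n)) = 13475.00·0.0118333 / (1 − 1.01183^(−30)).
Denominator 1 − (1+r)^(−30) = 0.297363793.
P = 159.454 / 0.297363793 ≈ 536.23.

£536.23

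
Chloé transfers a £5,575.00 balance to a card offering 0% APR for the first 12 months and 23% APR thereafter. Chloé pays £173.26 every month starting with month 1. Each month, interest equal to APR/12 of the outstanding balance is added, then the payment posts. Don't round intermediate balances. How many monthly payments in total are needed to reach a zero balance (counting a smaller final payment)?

38 payments

Promo months 1–12 at r₀ = 0%/12 = 0; months 13+ at r₁ = 23%/12 = 0.0191667.
After month 12 (no interest yet): B = £5,575.00 − 12·£173.26 = £3,495.88.
Then at r₁ with £173.26/mo: n₂ = −ln(1 − r₁·B/P)/ln(1+r₁) ≈ 25.75 → 26 more payments.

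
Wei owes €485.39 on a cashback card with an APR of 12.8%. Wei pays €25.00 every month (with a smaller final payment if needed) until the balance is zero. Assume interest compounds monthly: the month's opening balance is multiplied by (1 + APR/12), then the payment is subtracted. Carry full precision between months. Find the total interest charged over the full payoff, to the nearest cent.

Monthly rate r = 12.8%/12 = 1.06667% = 0.0106667.
Payoff takes n = ⌈−ln(1 − rB₀/P)/ln(1+r)⌉ = ⌈21.871⌉ = 22 payments; the last is €21.80.
Total paid = 21·€25.00 + €21.80 = €546.80.
Total interest = total paid − principal = €546.80 − €485.39 = €61.41.

€61.41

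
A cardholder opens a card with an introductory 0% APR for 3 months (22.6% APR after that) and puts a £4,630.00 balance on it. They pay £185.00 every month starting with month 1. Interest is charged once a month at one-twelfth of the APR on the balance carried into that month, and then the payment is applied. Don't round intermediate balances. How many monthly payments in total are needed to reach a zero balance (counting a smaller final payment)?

Promo months 1–3 at r₀ = 0%/12 = 0; months 4+ at r₁ = 22.6%/12 = 0.0188333.
After month 3 (no interest yet): B = £4,630.00 − 3·£185.00 = £4,075.00.
Then at r₁ with £185.00/mo: n₂ = −ln(1 − r₁·B/P)/ln(1+r₁) ≈ 28.72 → 29 more payments.

32 payments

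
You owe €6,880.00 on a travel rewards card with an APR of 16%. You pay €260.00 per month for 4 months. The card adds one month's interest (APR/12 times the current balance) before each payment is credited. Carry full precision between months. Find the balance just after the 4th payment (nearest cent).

Monthly rate r = 16%/12 = 1.33333% = 0.0133333.
Each month: B ← B·(1+r) − €260.00.
Month 1: interest €91.73; balance after payment €6,711.73.
Month 2: interest €89.49; balance after payment €6,541.22.
Month 3: interest €87.22; balance after payment €6,368.44.
Month 4: interest €84.91; balance after payment €6,193.35.

€6,193.35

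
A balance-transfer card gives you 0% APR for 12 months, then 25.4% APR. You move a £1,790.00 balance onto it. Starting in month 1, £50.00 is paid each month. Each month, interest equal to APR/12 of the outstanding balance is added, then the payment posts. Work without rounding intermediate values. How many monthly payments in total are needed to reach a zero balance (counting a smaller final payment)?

Promo months 1–12 at r₀ = 0%/12 = 0; months 13+ at r₁ = 25.4%/12 = 0.0211667.
After month 12 (no interest yet): B = £1,790.00 − 12·£50.00 = £1,190.00.
Then at r₁ with £50.00/mo: n₂ = −ln(1 − r₁·B/P)/ln(1+r₁) ≈ 33.45 → 34 more payments.

46 months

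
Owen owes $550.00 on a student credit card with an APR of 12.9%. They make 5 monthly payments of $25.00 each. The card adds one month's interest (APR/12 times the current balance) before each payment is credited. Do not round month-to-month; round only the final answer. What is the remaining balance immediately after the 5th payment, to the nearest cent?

Monthly rate r = 12.9%/12 = 1.075% = 0.01075.
Each month: B ← B·(1+r) − $25.00.
Month 1: interest $5.91; balance after payment $530.91.
Month 2: interest $5.71; balance after payment $511.62.
Month 3: interest $5.50; balance after payment $492.12.
Month 4: interest $5.29; balance after payment $472.41.
Month 5: interest $5.08; balance after payment $452.49.

$452.49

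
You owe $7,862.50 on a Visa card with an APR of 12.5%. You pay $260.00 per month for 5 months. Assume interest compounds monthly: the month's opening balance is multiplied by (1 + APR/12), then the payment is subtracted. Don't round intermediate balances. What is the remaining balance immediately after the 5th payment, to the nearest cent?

Monthly rate r = 12.5%/12 = 1.04167% = 0.0104167.
Each month: B ← B·(1+r) − $260.00.
Month 1: interest $81.90; balance after payment $7,684.40.
Month 2: interest $80.05; balance after payment $7,504.45.
Month 3: interest $78.17; balance after payment $7,322.62.
Month 4: interest $76.28; balance after payment $7,138.90.
Month 5: interest $74.36; balance after payment $6,953.26.

$6,953.26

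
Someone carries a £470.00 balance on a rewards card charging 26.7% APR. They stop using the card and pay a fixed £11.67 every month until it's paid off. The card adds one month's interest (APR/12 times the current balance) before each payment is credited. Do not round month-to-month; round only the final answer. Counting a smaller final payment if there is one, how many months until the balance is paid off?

Monthly rate r = 26.7%/12 = 2.225% = 0.02225.
Recurrence: B ← B·(1+r) − £11.67.
Month 1: interest £10.46; balance after payment £468.79.
Month 2: interest £10.43; balance after payment £467.55.
Closed form: n = −ln(1 − rB₀/P)/ln(1+r) = −ln(0.1039)/ln(1.02225) ≈ 102.896, so the balance reaches zero during payment 103.

103 payments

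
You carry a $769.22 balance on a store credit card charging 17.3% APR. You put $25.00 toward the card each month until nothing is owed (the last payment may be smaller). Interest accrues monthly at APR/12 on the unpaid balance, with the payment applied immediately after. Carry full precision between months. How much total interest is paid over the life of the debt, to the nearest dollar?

$255

Monthly rate r = 17.3%/12 = 1.44167% = 0.0144167.
Payoff takes n = ⌈−ln(1 − rB₀/P)/ln(1+r)⌉ = ⌈40.956⌉ = 41 payments; the last is $23.92.
Total paid = 40·$25.00 + $23.92 = $1,023.92.
Total interest = total paid − principal = $1,023.92 − $769.22 = $254.70.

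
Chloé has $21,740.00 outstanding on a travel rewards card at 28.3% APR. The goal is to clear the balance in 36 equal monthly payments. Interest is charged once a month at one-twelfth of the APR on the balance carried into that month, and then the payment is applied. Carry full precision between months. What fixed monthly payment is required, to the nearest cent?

$902.77

Monthly rate r = 28.3%/12 = 2.35833% = 0.0235833.
Level-payment amortization: P = B₀·r / (1 − (1+r)^(−n)) = 21740.00·0.0235833 / (1 − 1.02358^(−36)).
Denominator 1 − (1+r)^(−36) = 0.567919575.
P = 512.702 / 0.567919575 ≈ 902.77.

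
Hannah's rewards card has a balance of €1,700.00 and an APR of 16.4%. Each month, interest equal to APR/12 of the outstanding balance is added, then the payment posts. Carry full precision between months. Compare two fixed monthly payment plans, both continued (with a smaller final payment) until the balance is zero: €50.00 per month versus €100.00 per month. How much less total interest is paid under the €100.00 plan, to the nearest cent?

€353.70

Monthly rate r = 16.4%/12 = 1.36667% = 0.0136667.
At €50.00/mo: n = ⌈−ln(1 − rB₀/P)/ln(1+r)⌉ = 47 payments (last €1.69); total interest = total paid − €1,700.00 = €601.69.
At €100.00/mo: 20 payments (last €47.99); total interest €247.99.
Interest saved = €601.69 − €247.99 = €353.70.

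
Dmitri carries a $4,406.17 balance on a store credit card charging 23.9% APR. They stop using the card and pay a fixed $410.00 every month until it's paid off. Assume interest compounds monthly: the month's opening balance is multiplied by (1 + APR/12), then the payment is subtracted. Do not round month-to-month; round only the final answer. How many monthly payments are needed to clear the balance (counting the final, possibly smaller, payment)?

Monthly rate r = 23.9%/12 = 1.99167% = 0.0199167.
Recurrence: B ← B·(1+r) − $410.00.
Month 1: interest $87.76; balance after payment $4,083.93.
Month 2: interest $81.34; balance after payment $3,755.26.
Closed form: n = −ln(1 − rB₀/P)/ln(1+r) = −ln(0.78596)/ln(1.01992) ≈ 12.213, so the balance reaches zero during payment 13.

13 payments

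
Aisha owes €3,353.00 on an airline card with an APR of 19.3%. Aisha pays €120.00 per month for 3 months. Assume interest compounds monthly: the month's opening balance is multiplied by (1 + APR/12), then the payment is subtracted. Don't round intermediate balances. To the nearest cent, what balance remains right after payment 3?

€3,151.58

Monthly rate r = 19.3%/12 = 1.60833% = 0.0160833.
Each month: B ← B·(1+r) − €120.00.
Month 1: interest €53.93; balance after payment €3,286.93.
Month 2: interest €52.86; balance after payment €3,219.79.
Month 3: interest €51.78; balance after payment €3,151.58.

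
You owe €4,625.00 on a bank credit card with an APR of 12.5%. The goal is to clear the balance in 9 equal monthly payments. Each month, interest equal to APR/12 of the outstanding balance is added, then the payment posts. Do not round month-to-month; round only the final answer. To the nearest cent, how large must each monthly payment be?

€541.02

Monthly rate r = 12.5%/12 = 1.04167% = 0.0104167.
Level-payment amortization: P = B₀·r / (1 − (1+r)^(−n)) = 4625.00·0.0104167 / (1 − 1.01042^(−9)).
Denominator 1 − (1+r)^(−9) = 0.0890480099.
P = 48.1771 / 0.0890480099 ≈ 541.02.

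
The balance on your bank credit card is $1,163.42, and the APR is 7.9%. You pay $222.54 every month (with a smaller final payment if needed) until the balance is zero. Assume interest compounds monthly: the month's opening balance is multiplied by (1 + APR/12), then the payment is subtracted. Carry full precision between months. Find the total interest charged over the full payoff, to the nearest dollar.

$25

Monthly rate r = 7.9%/12 = 0.658333% = 0.00658333.
Payoff takes n = ⌈−ln(1 − rB₀/P)/ln(1+r)⌉ = ⌈5.337⌉ = 6 payments; the last is $75.27.
Total paid = 5·$222.54 + $75.27 = $1,187.97.
Total interest = total paid − principal = $1,187.97 − $1,163.42 = $24.55.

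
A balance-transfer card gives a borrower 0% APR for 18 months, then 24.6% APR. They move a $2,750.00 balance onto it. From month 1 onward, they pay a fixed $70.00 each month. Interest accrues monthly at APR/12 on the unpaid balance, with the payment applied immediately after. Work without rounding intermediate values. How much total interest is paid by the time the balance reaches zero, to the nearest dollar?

Promo months 1–18 at r₀ = 0%/12 = 0; months 19+ at r₁ = 24.6%/12 = 0.0205.
After month 18 (no interest yet): B = $2,750.00 − 18·$70.00 = $1,490.00.
Then at r₁ with $70.00/mo: n₂ = −ln(1 − r₁·B/P)/ln(1+r₁) ≈ 28.25 → 29 more payments.
Total paid = 46·$70.00 + $17.86 = $3,237.86; interest = $3,237.86 − $2,750.00 = $487.86.

$488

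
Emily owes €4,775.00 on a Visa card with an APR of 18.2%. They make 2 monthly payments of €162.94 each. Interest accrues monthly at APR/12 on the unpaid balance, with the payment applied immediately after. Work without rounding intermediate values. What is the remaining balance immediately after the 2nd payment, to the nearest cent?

Monthly rate r = 18.2%/12 = 1.51667% = 0.0151667.
Each month: B ← B·(1+r) − €162.94.
Month 1: interest €72.42; balance after payment €4,684.48.
Month 2: interest €71.05; balance after payment €4,592.59.

€4,592.59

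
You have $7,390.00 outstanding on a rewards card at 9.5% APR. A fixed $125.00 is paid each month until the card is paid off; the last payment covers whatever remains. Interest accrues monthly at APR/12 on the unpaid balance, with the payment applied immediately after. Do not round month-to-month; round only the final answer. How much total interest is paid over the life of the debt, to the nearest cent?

Monthly rate r = 9.5%/12 = 0.791667% = 0.00791667.
Payoff takes n = ⌈−ln(1 − rB₀/P)/ln(1+r)⌉ = ⌈80.042⌉ = 81 payments; the last is $5.33.
Total paid = 80·$125.00 + $5.33 = $10,005.33.
Total interest = total paid − principal = $10,005.33 − $7,390.00 = $2,615.33.

$2,615.33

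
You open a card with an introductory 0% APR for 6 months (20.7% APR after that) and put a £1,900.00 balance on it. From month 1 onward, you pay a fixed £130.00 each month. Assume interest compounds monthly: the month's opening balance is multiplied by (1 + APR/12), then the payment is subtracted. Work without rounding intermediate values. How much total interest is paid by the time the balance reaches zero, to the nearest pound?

£103

Promo months 1–6 at r₀ = 0%/12 = 0; months 7+ at r₁ = 20.7%/12 = 0.01725.
After month 6 (no interest yet): B = £1,900.00 − 6·£130.00 = £1,120.00.
Then at r₁ with £130.00/mo: n₂ = −ln(1 − r₁·B/P)/ln(1+r₁) ≈ 9.41 → 10 more payments.
Total paid = 15·£130.00 + £53.21 = £2,003.21; interest = £2,003.21 − £1,900.00 = £103.21.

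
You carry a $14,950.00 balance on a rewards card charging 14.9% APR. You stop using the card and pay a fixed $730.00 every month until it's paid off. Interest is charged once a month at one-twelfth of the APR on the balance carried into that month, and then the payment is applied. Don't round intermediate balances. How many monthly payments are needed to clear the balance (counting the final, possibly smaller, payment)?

Monthly rate r = 14.9%/12 = 1.24167% = 0.0124167.
Recurrence: B ← B·(1+r) − $730.00.
Month 1: interest $185.63; balance after payment $14,405.63.
Month 2: interest $178.87; balance after payment $13,854.50.
Closed form: n = −ln(1 − rB₀/P)/ln(1+r) = −ln(0.74571)/ln(1.01242) ≈ 23.777, so the balance reaches zero during payment 24.

24 months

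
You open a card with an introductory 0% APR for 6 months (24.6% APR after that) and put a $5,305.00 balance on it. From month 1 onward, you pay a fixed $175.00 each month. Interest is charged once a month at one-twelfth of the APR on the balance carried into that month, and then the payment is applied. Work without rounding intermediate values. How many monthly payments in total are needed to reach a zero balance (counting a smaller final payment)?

Promo months 1–6 at r₀ = 0%/12 = 0; months 7+ at r₁ = 24.6%/12 = 0.0205.
After month 6 (no interest yet): B = $5,305.00 − 6·$175.00 = $4,255.00.
Then at r₁ with $175.00/mo: n₂ = −ln(1 − r₁·B/P)/ln(1+r₁) ≈ 34.00 → 35 more payments.

41 payments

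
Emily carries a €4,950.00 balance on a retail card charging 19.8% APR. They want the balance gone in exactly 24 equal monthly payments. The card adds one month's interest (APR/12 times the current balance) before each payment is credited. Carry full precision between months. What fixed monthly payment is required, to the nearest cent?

€251.45

Monthly rate r = 19.8%/12 = 1.65% = 0.0165.
Level-payment amortization: P = B₀·r / (1 − (1+r)^(−n)) = 4950.00·0.0165 / (1 − 1.0165^(−24)).
Denominator 1 − (1+r)^(−24) = 0.324814964.
P = 81.675 / 0.324814964 ≈ 251.45.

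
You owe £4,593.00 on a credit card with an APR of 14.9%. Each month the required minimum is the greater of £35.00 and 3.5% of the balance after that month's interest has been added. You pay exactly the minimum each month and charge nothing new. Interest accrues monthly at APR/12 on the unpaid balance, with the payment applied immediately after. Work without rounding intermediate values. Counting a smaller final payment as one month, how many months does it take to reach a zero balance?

101 months

Monthly rate r = 14.9%/12 = 1.24167% = 0.0124167.
While 3.5% of the post-interest balance exceeds £35.00, each month B ← (B·(1+r))·(1 − 0.035), i.e. B shrinks by the factor (1+r)·0.965 = 0.97698.
This holds for months 1–66. Entering month 67 the balance is £987.67; 3.5% of the post-interest balance is now below £35.00, so the flat £35.00 minimum applies from here.
From month 67 a fixed £35.00 at rate r clears £987.67 in 35 more payments. Total: 66 + 35 = 101 months.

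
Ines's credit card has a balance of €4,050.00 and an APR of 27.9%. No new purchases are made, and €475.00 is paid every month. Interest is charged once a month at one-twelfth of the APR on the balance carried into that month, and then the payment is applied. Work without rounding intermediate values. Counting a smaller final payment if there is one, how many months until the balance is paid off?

Monthly rate r = 27.9%/12 = 2.325% = 0.02325.
Recurrence: B ← B·(1+r) − €475.00.
Month 1: interest €94.16; balance after payment €3,669.16.
Month 2: interest €85.31; balance after payment €3,279.47.
Closed form: n = −ln(1 − rB₀/P)/ln(1+r) = −ln(0.80176)/ln(1.02325) ≈ 9.613, so the balance reaches zero during payment 10.

10 payments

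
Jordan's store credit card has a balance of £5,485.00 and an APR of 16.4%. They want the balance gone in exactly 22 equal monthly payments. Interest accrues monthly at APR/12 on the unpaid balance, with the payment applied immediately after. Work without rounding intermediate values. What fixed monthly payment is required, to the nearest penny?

Monthly rate r = 16.4%/12 = 1.36667% = 0.0136667.
Level-payment amortization: P = B₀·r / (1 − (1+r)^(−n)) = 5485.00·0.0136667 / (1 − 1.01367^(−22)).
Denominator 1 − (1+r)^(−22) = 0.258166638.
P = 74.9617 / 0.258166638 ≈ 290.36.

£290.36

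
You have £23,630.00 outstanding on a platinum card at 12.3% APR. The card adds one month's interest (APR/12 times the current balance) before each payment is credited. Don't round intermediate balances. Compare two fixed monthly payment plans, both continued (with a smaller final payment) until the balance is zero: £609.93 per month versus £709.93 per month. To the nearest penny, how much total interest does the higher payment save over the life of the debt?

Monthly rate r = 12.3%/12 = 1.025% = 0.01025.
At £609.93/mo: n = ⌈−ln(1 − rB₀/P)/ln(1+r)⌉ = 50 payments (last £378.86); total interest = total paid − £23,630.00 = £6,635.43.
At £709.93/mo: 41 payments (last £653.14); total interest £5,420.34.
Interest saved = £6,635.43 − £5,420.34 = £1,215.09.

£1,215.09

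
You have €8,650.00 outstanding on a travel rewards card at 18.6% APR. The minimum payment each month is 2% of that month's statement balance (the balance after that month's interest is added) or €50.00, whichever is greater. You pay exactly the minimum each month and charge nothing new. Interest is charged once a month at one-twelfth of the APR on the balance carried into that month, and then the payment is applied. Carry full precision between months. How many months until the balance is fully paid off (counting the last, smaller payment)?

355 months

Monthly rate r = 18.6%/12 = 1.55% = 0.0155.
While 2% of the post-interest balance exceeds €50.00, each month B ← (B·(1+r))·(1 − 0.02), i.e. B shrinks by the factor (1+r)·0.98 = 0.99519.
This holds for months 1–261. Entering month 262 the balance is €2,457.44; 2% of the post-interest balance is now below €50.00, so the flat €50.00 minimum applies from here.
From month 262 a fixed €50.00 at rate r clears €2,457.44 in 94 more payments. Total: 261 + 94 = 355 months.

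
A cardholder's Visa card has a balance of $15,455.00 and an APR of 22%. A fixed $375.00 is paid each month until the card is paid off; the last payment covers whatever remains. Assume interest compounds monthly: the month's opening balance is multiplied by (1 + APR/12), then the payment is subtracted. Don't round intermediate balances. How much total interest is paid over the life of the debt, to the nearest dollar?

$13,627

Monthly rate r = 22%/12 = 1.83333% = 0.0183333.
Payoff takes n = ⌈−ln(1 − rB₀/P)/ln(1+r)⌉ = ⌈77.549⌉ = 78 payments; the last is $206.76.
Total paid = 77·$375.00 + $206.76 = $29,081.76.
Total interest = total paid − principal = $29,081.76 − $15,455.00 = $13,626.76.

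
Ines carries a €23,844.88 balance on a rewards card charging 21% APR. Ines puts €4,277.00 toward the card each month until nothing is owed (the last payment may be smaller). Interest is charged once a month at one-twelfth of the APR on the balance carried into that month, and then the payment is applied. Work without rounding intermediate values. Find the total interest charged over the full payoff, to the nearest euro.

Monthly rate r = 21%/12 = 1.75% = 0.0175.
Payoff takes n = ⌈−ln(1 − rB₀/P)/ln(1+r)⌉ = ⌈5.917⌉ = 6 payments; the last is €3,926.46.
Total paid = 5·€4,277.00 + €3,926.46 = €25,311.46.
Total interest = total paid − principal = €25,311.46 − €23,844.88 = €1,466.58.

€1,467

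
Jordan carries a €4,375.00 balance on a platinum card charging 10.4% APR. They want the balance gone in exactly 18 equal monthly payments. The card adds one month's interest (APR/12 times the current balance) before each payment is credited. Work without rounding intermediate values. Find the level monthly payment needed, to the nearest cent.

Monthly rate r = 10.4%/12 = 0.866667% = 0.00866667.
Level-payment amortization: P = B₀·r / (1 − (1+r)^(−n)) = 4375.00·0.00866667 / (1 − 1.00867^(−18)).
Denominator 1 − (1+r)^(−18) = 0.143865578.
P = 37.9167 / 0.143865578 ≈ 263.56.

€263.56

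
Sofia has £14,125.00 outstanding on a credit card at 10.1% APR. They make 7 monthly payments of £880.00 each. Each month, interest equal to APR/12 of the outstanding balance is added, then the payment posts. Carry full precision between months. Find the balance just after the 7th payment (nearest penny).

£8,660.77

Monthly rate r = 10.1%/12 = 0.841667% = 0.00841667.
Each month: B ← B·(1+r) − £880.00.
Month 1: interest £118.89; balance after payment £13,363.89.
Month 2: interest £112.48; balance after payment £12,596.36.
Month 3: interest £106.02; balance after payment £11,822.38.
Month 4: interest £99.51; balance after payment £11,041.89.
Month 5: interest £92.94; balance after payment £10,254.83.
Month 6: interest £86.31; balance after payment £9,461.14.
Month 7: interest £79.63; balance after payment £8,660.77.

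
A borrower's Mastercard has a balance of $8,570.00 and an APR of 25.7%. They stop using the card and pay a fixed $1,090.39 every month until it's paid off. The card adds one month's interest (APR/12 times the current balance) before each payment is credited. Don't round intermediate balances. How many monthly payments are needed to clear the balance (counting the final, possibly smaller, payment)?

9 months

Monthly rate r = 25.7%/12 = 2.14167% = 0.0214167.
Recurrence: B ← B·(1+r) − $1,090.39.
Month 1: interest $183.54; balance after payment $7,663.15.
Month 2: interest $164.12; balance after payment $6,736.88.
Closed form: n = −ln(1 − rB₀/P)/ln(1+r) = −ln(0.83167)/ln(1.02142) ≈ 8.698, so the balance reaches zero during payment 9.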